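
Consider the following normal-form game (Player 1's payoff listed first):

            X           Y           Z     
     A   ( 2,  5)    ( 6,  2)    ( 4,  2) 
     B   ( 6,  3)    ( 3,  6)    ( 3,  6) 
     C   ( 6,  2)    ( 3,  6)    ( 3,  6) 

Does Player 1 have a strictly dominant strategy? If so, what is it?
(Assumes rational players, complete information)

No strictly dominant strategy exists for Player 1

Work:
A strategy strictly dominates another if it gives a strictly higher payoff against every opponent action. Compare each pair of P1's strategies column-by-column:
  A vs B: [2 vs 6, 6 vs 3, 4 vs 3] → A does not strictly dominate B (column X: 2 ≤ 6)
  A vs C: [2 vs 6, 6 vs 3, 4 vs 3] → A does not strictly dominate C (column X: 2 ≤ 6)
  B vs A: [6 vs 2, 3 vs 6, 3 vs 4] → B does not strictly dominate A (column Y: 3 ≤ 6)
  B vs C: [6 vs 6, 3 vs 3, 3 vs 3] → B does not strictly dominate C (column X: 6 ≤ 6)
  C vs A: [6 vs 2, 3 vs 6, 3 vs 4] → C does not strictly dominate A (column Y: 3 ≤ 6)
  C vs B: [6 vs 6, 3 vs 3, 3 vs 3] → C does not strictly dominate B (column X: 6 ≤ 6)
No single strategy strictly dominates all others → no strictly dominant strategy.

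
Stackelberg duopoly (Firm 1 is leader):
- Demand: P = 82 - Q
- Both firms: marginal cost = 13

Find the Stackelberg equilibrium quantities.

q₁* (leader) = 34.5, q₂* (follower) = 17.25

Work:
Follower's reaction: q₂ = (a - c - q₁)/2
Leader substitutes: π₁ = q₁·(a - q₁ - (a-c-q₁)/2 - c)
FOC: q₁* = (82 - 13)/2 = 34.50
Then: q₂* = (82 - 13 - 34.5)/2 = 17.25
Leader has first-mover advantage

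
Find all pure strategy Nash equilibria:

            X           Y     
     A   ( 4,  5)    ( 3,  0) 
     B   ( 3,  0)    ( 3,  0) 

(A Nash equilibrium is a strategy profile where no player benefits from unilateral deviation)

Nash equilibrium: (A, X), (B, Y)

Work:
Best responses:
  P1 vs X: payoffs [4, 3] → best response A (payoff 4)
  P1 vs Y: payoffs [3, 3] → best response A/B (payoff 3)
  P2 vs A: payoffs [5, 0] → best response X (payoff 5)
  P2 vs B: payoffs [0, 0] → best response X/Y (payoff 0)
Mutual best responses: (A,X), (B,Y) → Nash equilibria.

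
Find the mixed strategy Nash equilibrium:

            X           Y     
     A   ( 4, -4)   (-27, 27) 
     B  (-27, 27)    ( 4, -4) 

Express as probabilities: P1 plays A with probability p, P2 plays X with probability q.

p = 0.5, q = 0.5

Work:
Find probabilities that make opponent indifferent:
P2 chooses q to make P1 indifferent between A and B
P1 chooses p to make P2 indifferent between X and Y
Mixed NE: P1 plays (A: 0.5, B: 0.5), P2 plays (X: 0.5, Y: 0.5)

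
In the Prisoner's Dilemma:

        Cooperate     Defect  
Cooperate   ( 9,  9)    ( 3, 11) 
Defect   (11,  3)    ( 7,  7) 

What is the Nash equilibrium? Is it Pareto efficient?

(Defect, Defect) is NE; not Pareto efficient

Work:
Defect dominates Cooperate for both players:
If P2 cooperates: Defect (11) > Cooperate (9)
If P2 defects: Defect (7) > Cooperate (3)
NE: (Defect, Defect) with payoff (7, 7)
But (Cooperate, Cooperate) = (9, 9) Pareto dominates (7, 7)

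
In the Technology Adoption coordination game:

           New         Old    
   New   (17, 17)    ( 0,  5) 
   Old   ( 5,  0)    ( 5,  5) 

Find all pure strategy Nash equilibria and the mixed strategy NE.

Pure NE: (New, New) and (Old, Old); Mixed NE: p = 0.2941, q = 0.2941

Work:
Check pure NE:
(New, New): (17, 17) - no unilateral deviation beneficial
(Old, Old): (5, 5) - no unilateral deviation beneficial
Mixed NE: P1 plays New with p = 0.2941, P2 plays New with q = 0.2941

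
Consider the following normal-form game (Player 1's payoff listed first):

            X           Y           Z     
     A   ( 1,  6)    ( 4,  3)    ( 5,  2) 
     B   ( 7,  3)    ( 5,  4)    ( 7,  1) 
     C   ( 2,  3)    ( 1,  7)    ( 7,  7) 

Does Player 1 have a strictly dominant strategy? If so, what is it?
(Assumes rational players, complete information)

No strictly dominant strategy exists for Player 1

Work:
A strategy strictly dominates another if it gives a strictly higher payoff against every opponent action. Compare each pair of P1's strategies column-by-column:
  A vs B: [1 vs 7, 4 vs 5, 5 vs 7] → A does not strictly dominate B (column X: 1 ≤ 7)
  A vs C: [1 vs 2, 4 vs 1, 5 vs 7] → A does not strictly dominate C (column X: 1 ≤ 2)
  B vs A: [7 vs 1, 5 vs 4, 7 vs 5] → B strictly dominates A
  B vs C: [7 vs 2, 5 vs 1, 7 vs 7] → B does not strictly dominate C (column Z: 7 ≤ 7)
  C vs A: [2 vs 1, 1 vs 4, 7 vs 5] → C does not strictly dominate A (column Y: 1 ≤ 4)
  C vs B: [2 vs 7, 1 vs 5, 7 vs 7] → C does not strictly dominate B (column X: 2 ≤ 7)
No single strategy strictly dominates all others → no strictly dominant strategy.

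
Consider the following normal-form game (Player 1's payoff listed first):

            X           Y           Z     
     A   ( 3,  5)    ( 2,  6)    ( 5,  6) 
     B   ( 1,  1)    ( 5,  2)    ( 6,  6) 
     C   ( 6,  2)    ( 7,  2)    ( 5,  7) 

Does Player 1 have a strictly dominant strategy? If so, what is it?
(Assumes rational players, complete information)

No strictly dominant strategy exists for Player 1

Work:
A strategy strictly dominates another if it gives a strictly higher payoff against every opponent action. Compare each pair of P1's strategies column-by-column:
  A vs B: [3 vs 1, 2 vs 5, 5 vs 6] → A does not strictly dominate B (column Y: 2 ≤ 5)
  A vs C: [3 vs 6, 2 vs 7, 5 vs 5] → A does not strictly dominate C (column X: 3 ≤ 6)
  B vs A: [1 vs 3, 5 vs 2, 6 vs 5] → B does not strictly dominate A (column X: 1 ≤ 3)
  B vs C: [1 vs 6, 5 vs 7, 6 vs 5] → B does not strictly dominate C (column X: 1 ≤ 6)
  C vs A: [6 vs 3, 7 vs 2, 5 vs 5] → C does not strictly dominate A (column Z: 5 ≤ 5)
  C vs B: [6 vs 1, 7 vs 5, 5 vs 6] → C does not strictly dominate B (column Z: 5 ≤ 6)
No single strategy strictly dominates all others → no strictly dominant strategy.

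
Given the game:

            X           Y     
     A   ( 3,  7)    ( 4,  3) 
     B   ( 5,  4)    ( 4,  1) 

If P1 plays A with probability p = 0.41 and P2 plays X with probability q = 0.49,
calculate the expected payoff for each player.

E[P1] = 4.0882, E[P2] = 3.4909

Work:
E[P1] = p·q·π₁(A,X) + p·(1-q)·π₁(A,Y) + (1-p)·q·π₁(B,X) + (1-p)·(1-q)·π₁(B,Y)
= 0.41·0.49·3 + 0.41·0.51·4 + 0.59·0.49·5 + 0.59·0.51·4
= 4.0882

E[P2] = 3.4909 (similar calculation)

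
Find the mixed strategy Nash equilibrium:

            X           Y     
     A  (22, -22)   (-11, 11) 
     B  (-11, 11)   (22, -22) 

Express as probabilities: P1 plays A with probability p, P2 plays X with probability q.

p = 0.5, q = 0.5

Work:
Find probabilities that make opponent indifferent:
P2 chooses q to make P1 indifferent between A and B
P1 chooses p to make P2 indifferent between X and Y
Mixed NE: P1 plays (A: 0.5, B: 0.5), P2 plays (X: 0.5, Y: 0.5)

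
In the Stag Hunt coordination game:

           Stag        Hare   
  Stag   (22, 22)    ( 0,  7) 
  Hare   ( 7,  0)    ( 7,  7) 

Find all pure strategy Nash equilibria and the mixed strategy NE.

Pure NE: (Stag, Stag) and (Hare, Hare); Mixed NE: p = 0.3182, q = 0.3182

Work:
Check pure NE:
(Stag, Stag): (22, 22) - no unilateral deviation beneficial
(Hare, Hare): (7, 7) - no unilateral deviation beneficial
Mixed NE: P1 plays Stag with p = 0.3182, P2 plays Stag with q = 0.3182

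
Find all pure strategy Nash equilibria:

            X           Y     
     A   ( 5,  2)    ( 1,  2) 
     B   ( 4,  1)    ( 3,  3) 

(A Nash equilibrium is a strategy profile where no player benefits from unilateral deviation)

Nash equilibrium: (A, X), (B, Y)

Work:
Best responses:
  P1 vs X: payoffs [5, 4] → best response A (payoff 5)
  P1 vs Y: payoffs [1, 3] → best response B (payoff 3)
  P2 vs A: payoffs [2, 2] → best response X/Y (payoff 2)
  P2 vs B: payoffs [1, 3] → best response Y (payoff 3)
Mutual best responses: (A,X), (B,Y) → Nash equilibria.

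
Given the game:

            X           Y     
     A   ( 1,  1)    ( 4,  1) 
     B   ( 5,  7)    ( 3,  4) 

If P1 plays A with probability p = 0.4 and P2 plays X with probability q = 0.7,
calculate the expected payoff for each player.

E[P1] = 3.4, E[P2] = 4.06

Work:
E[P1] = p·q·π₁(A,X) + p·(1-q)·π₁(A,Y) + (1-p)·q·π₁(B,X) + (1-p)·(1-q)·π₁(B,Y)
= 0.4·0.7·1 + 0.4·0.3·4 + 0.6·0.7·5 + 0.6·0.3·3
= 3.4

E[P2] = 4.06 (similar calculation)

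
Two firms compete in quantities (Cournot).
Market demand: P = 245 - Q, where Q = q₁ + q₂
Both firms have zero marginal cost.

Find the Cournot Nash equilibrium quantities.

q₁* = q₂* = 81.67; P* = 81.67

Work:
Profit: π_i = P·q_i = (a - q_i - q_j)·q_i
FOC: ∂π_i/∂q_i = a - 2q_i - q_j = 0
Reaction function: q_i = (245 - q_j)/2
Symmetry: q* = 245/3 = 81.67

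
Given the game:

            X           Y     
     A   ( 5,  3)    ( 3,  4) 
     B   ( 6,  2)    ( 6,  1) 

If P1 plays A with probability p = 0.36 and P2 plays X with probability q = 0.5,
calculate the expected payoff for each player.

E[P1] = 5.28, E[P2] = 2.22

Work:
E[P1] = p·q·π₁(A,X) + p·(1-q)·π₁(A,Y) + (1-p)·q·π₁(B,X) + (1-p)·(1-q)·π₁(B,Y)
= 0.36·0.5·5 + 0.36·0.5·3 + 0.64·0.5·6 + 0.64·0.5·6
= 5.28

E[P2] = 2.22 (similar calculation)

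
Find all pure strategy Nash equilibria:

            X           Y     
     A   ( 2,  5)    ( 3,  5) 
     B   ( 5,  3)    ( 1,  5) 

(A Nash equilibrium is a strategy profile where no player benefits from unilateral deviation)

Nash equilibrium: (A, Y)

Work:
Best responses:
  P1 vs X: payoffs [2, 5] → best response B (payoff 5)
  P1 vs Y: payoffs [3, 1] → best response A (payoff 3)
  P2 vs A: payoffs [5, 5] → best response X/Y (payoff 5)
  P2 vs B: payoffs [3, 5] → best response Y (payoff 5)
Mutual best responses: (A,Y) → Nash equilibria.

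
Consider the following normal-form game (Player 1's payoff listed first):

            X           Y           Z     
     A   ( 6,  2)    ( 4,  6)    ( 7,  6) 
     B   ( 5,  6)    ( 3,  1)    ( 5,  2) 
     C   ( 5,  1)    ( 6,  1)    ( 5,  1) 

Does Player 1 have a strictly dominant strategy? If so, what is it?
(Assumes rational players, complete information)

No strictly dominant strategy exists for Player 1

Work:
A strategy strictly dominates another if it gives a strictly higher payoff against every opponent action. Compare each pair of P1's strategies column-by-column:
  A vs B: [6 vs 5, 4 vs 3, 7 vs 5] → A strictly dominates B
  A vs C: [6 vs 5, 4 vs 6, 7 vs 5] → A does not strictly dominate C (column Y: 4 ≤ 6)
  B vs A: [5 vs 6, 3 vs 4, 5 vs 7] → B does not strictly dominate A (column X: 5 ≤ 6)
  B vs C: [5 vs 5, 3 vs 6, 5 vs 5] → B does not strictly dominate C (column X: 5 ≤ 5)
  C vs A: [5 vs 6, 6 vs 4, 5 vs 7] → C does not strictly dominate A (column X: 5 ≤ 6)
  C vs B: [5 vs 5, 6 vs 3, 5 vs 5] → C does not strictly dominate B (column X: 5 ≤ 5)
No single strategy strictly dominates all others → no strictly dominant strategy.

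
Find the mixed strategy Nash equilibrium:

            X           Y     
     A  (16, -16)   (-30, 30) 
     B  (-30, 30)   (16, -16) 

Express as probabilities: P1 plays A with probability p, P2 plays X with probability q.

p = 0.5, q = 0.5

Work:
Find probabilities that make opponent indifferent:
P2 chooses q to make P1 indifferent between A and B
P1 chooses p to make P2 indifferent between X and Y
Mixed NE: P1 plays (A: 0.5, B: 0.5), P2 plays (X: 0.5, Y: 0.5)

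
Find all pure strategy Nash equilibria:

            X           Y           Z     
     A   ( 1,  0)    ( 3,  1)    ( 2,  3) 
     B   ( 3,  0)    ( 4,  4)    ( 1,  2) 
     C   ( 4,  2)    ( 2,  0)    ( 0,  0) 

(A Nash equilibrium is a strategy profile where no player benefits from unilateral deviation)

Nash equilibrium: (A, Z), (B, Y), (C, X)

Work:
Best responses:
  P1 vs X: payoffs [1, 3, 4] → best response C (payoff 4)
  P1 vs Y: payoffs [3, 4, 2] → best response B (payoff 4)
  P1 vs Z: payoffs [2, 1, 0] → best response A (payoff 2)
  P2 vs A: payoffs [0, 1, 3] → best response Z (payoff 3)
  P2 vs B: payoffs [0, 4, 2] → best response Y (payoff 4)
  P2 vs C: payoffs [2, 0, 0] → best response X (payoff 2)
Mutual best responses: (A,Z), (B,Y), (C,X) → Nash equilibria.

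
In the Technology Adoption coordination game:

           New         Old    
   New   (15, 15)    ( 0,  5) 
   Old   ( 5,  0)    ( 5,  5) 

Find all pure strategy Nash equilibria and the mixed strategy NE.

Pure NE: (New, New) and (Old, Old); Mixed NE: p = 0.3333, q = 0.3333

Work:
Check pure NE:
(New, New): (15, 15) - no unilateral deviation beneficial
(Old, Old): (5, 5) - no unilateral deviation beneficial
Mixed NE: P1 plays New with p = 0.3333, P2 plays New with q = 0.3333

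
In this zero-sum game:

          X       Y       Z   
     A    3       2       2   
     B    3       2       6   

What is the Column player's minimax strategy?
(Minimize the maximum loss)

Column should play Y, value = 2

Work:
Column player minimizes Row's maximum payoff:
Column X: max payoff to Row = 3
Column Y: max payoff to Row = 2
Column Z: max payoff to Row = 6
Minimum is 2, achieved by column Y.
Minimax strategy: Y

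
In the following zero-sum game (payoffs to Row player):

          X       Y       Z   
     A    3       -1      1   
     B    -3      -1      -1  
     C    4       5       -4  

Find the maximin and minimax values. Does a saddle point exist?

Maximin = -1, Minimax = 1, Saddle: False

Work:
Row minimums: [-1, -3, -4] → maximin = -1
Column maximums: [4, 5, 1] → minimax = 1
No saddle point (maximin ≠ minimax). Mixed strategy needed.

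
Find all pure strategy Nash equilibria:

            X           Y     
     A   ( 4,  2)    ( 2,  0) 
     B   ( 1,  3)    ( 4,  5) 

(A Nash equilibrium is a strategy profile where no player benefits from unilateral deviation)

Nash equilibrium: (A, X), (B, Y)

Work:
Best responses:
  P1 vs X: payoffs [4, 1] → best response A (payoff 4)
  P1 vs Y: payoffs [2, 4] → best response B (payoff 4)
  P2 vs A: payoffs [2, 0] → best response X (payoff 2)
  P2 vs B: payoffs [3, 5] → best response Y (payoff 5)
Mutual best responses: (A,X), (B,Y) → Nash equilibria.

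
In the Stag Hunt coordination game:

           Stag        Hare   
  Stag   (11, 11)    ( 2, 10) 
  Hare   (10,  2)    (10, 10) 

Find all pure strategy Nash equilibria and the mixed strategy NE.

Pure NE: (Stag, Stag) and (Hare, Hare); Mixed NE: p = 0.8889, q = 0.8889

Work:
Check pure NE:
(Stag, Stag): (11, 11) - no unilateral deviation beneficial
(Hare, Hare): (10, 10) - no unilateral deviation beneficial
Mixed NE: P1 plays Stag with p = 0.8889, P2 plays Stag with q = 0.8889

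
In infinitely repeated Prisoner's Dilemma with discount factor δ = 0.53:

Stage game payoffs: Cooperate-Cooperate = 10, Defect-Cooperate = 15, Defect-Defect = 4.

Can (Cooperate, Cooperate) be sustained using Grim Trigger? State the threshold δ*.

δ* = 0.4545; since δ = 0.53 ≥ 0.4545, cooperation can be sustained

Work:
For Grim Trigger:
Cooperate forever: 10/(1-δ)
Defect then punished: 15 + 4·δ/(1-δ)
Need: 10/(1-δ) ≥ 15 + 4·δ/(1-δ)
Solving: δ ≥ (T-R)/(T-P) = (15-10)/(15-4) = 0.4545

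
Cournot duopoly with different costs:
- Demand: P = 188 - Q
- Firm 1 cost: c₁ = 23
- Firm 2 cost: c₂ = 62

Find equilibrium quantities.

q₁* = 68.0, q₂* = 29.0

Work:
Reaction: q₁ = (188 - 23 - q₂)/2
Reaction: q₂ = (188 - 62 - q₁)/2
Solve simultaneously:
q₁* = (188 - 2×23 + 62)/3 = 68.0
q₂* = (188 - 2×62 + 23)/3 = 29.0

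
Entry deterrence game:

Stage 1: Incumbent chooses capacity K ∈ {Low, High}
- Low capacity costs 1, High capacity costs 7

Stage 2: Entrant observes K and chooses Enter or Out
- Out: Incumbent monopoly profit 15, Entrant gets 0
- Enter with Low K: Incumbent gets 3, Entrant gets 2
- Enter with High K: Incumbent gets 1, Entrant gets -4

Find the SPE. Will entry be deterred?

SPE: (High, Enter|Low, Out|High); Entry deterred. Incumbent net profit = 8

Work:
After Low K: Entrant enters (2 > 0)
After High K: Entrant stays out (-4 < 0)
Incumbent: Low → 3−1=2, High → 15−7=8
Incumbent chooses High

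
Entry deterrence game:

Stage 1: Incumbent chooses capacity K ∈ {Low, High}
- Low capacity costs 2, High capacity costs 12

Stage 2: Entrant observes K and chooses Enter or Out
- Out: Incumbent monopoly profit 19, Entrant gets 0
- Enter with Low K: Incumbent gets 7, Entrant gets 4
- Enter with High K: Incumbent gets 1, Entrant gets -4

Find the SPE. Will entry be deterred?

SPE: (High, Enter|Low, Out|High); Entry deterred. Incumbent net profit = 7

Work:
After Low K: Entrant enters (4 > 0)
After High K: Entrant stays out (-4 < 0)
Incumbent: Low → 7−2=5, High → 19−12=7
Incumbent chooses High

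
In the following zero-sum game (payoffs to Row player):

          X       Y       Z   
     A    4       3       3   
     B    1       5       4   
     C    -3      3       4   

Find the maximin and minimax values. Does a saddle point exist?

Maximin = 3, Minimax = 4, Saddle: False

Work:
Row minimums: [3, 1, -3] → maximin = 3
Column maximums: [4, 5, 4] → minimax = 4
No saddle point (maximin ≠ minimax). Mixed strategy needed.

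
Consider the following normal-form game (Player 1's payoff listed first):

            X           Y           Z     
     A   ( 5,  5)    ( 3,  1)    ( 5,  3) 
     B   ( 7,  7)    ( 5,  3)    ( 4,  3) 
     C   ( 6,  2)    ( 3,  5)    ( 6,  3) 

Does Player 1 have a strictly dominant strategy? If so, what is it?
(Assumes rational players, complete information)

No strictly dominant strategy exists for Player 1

Work:
A strategy strictly dominates another if it gives a strictly higher payoff against every opponent action. Compare each pair of P1's strategies column-by-column:
  A vs B: [5 vs 7, 3 vs 5, 5 vs 4] → A does not strictly dominate B (column X: 5 ≤ 7)
  A vs C: [5 vs 6, 3 vs 3, 5 vs 6] → A does not strictly dominate C (column X: 5 ≤ 6)
  B vs A: [7 vs 5, 5 vs 3, 4 vs 5] → B does not strictly dominate A (column Z: 4 ≤ 5)
  B vs C: [7 vs 6, 5 vs 3, 4 vs 6] → B does not strictly dominate C (column Z: 4 ≤ 6)
  C vs A: [6 vs 5, 3 vs 3, 6 vs 5] → C does not strictly dominate A (column Y: 3 ≤ 3)
  C vs B: [6 vs 7, 3 vs 5, 6 vs 4] → C does not strictly dominate B (column X: 6 ≤ 7)
No single strategy strictly dominates all others → no strictly dominant strategy.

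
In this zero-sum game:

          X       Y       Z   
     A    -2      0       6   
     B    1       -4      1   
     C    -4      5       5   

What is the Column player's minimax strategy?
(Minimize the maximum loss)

Column should play X, value = 1

Work:
Column player minimizes Row's maximum payoff:
Column X: max payoff to Row = 1
Column Y: max payoff to Row = 5
Column Z: max payoff to Row = 6
Minimum is 1, achieved by column X.
Minimax strategy: X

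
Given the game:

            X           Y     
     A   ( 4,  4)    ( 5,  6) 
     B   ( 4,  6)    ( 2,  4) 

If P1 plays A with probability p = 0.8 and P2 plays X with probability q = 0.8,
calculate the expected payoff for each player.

E[P1] = 4.08, E[P2] = 4.64

Work:
E[P1] = p·q·π₁(A,X) + p·(1-q)·π₁(A,Y) + (1-p)·q·π₁(B,X) + (1-p)·(1-q)·π₁(B,Y)
= 0.8·0.8·4 + 0.8·0.2·5 + 0.2·0.8·4 + 0.2·0.2·2
= 4.08

E[P2] = 4.64 (similar calculation)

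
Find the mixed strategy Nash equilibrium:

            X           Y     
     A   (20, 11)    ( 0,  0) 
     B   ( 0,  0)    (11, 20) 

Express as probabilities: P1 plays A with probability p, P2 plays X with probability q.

p = 0.6452, q = 0.3548

Work:
Find probabilities that make opponent indifferent:
P2 chooses q to make P1 indifferent between A and B
P1 chooses p to make P2 indifferent between X and Y
Mixed NE: P1 plays (A: 0.6452, B: 0.3548), P2 plays (X: 0.3548, Y: 0.6452)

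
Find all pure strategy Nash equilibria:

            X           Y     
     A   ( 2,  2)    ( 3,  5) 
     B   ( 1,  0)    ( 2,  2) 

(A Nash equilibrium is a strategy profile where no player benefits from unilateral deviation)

Nash equilibrium: (A, Y)

Work:
Best responses:
  P1 vs X: payoffs [2, 1] → best response A (payoff 2)
  P1 vs Y: payoffs [3, 2] → best response A (payoff 3)
  P2 vs A: payoffs [2, 5] → best response Y (payoff 5)
  P2 vs B: payoffs [0, 2] → best response Y (payoff 2)
Mutual best responses: (A,Y) → Nash equilibria.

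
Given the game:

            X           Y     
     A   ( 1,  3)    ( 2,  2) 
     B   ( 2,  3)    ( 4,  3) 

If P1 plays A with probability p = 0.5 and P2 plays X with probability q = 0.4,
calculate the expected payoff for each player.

E[P1] = 2.4, E[P2] = 2.7

Work:
E[P1] = p·q·π₁(A,X) + p·(1-q)·π₁(A,Y) + (1-p)·q·π₁(B,X) + (1-p)·(1-q)·π₁(B,Y)
= 0.5·0.4·1 + 0.5·0.6·2 + 0.5·0.4·2 + 0.5·0.6·4
= 2.4

E[P2] = 2.7 (similar calculation)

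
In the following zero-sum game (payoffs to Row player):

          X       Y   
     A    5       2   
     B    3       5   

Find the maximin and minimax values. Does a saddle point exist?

Maximin = 3, Minimax = 5, Saddle: False

Work:
Row minimums: [2, 3] → maximin = 3
Column maximums: [5, 5] → minimax = 5
No saddle point (maximin ≠ minimax). Mixed strategy needed.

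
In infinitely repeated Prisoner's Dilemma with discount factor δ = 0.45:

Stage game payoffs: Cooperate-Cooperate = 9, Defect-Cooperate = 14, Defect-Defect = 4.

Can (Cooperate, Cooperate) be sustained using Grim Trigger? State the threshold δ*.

δ* = 0.5; since δ = 0.45 < 0.5, cooperation cannot be sustained

Work:
For Grim Trigger:
Cooperate forever: 9/(1-δ)
Defect then punished: 14 + 4·δ/(1-δ)
Need: 9/(1-δ) ≥ 14 + 4·δ/(1-δ)
Solving: δ ≥ (T-R)/(T-P) = (14-9)/(14-4) = 0.5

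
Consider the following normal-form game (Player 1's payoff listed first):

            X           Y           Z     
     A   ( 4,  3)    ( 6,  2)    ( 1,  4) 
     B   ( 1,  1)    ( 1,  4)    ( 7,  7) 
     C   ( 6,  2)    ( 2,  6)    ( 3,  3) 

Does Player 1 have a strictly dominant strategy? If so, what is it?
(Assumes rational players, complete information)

No strictly dominant strategy exists for Player 1

Work:
A strategy strictly dominates another if it gives a strictly higher payoff against every opponent action. Compare each pair of P1's strategies column-by-column:
  A vs B: [4 vs 1, 6 vs 1, 1 vs 7] → A does not strictly dominate B (column Z: 1 ≤ 7)
  A vs C: [4 vs 6, 6 vs 2, 1 vs 3] → A does not strictly dominate C (column X: 4 ≤ 6)
  B vs A: [1 vs 4, 1 vs 6, 7 vs 1] → B does not strictly dominate A (column X: 1 ≤ 4)
  B vs C: [1 vs 6, 1 vs 2, 7 vs 3] → B does not strictly dominate C (column X: 1 ≤ 6)
  C vs A: [6 vs 4, 2 vs 6, 3 vs 1] → C does not strictly dominate A (column Y: 2 ≤ 6)
  C vs B: [6 vs 1, 2 vs 1, 3 vs 7] → C does not strictly dominate B (column Z: 3 ≤ 7)
No single strategy strictly dominates all others → no strictly dominant strategy.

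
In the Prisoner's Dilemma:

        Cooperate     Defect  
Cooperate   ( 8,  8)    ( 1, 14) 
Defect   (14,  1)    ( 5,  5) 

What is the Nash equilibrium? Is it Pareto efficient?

(Defect, Defect) is NE; not Pareto efficient

Work:
Defect dominates Cooperate for both players:
If P2 cooperates: Defect (14) > Cooperate (8)
If P2 defects: Defect (5) > Cooperate (1)
NE: (Defect, Defect) with payoff (5, 5)
But (Cooperate, Cooperate) = (8, 8) Pareto dominates (5, 5)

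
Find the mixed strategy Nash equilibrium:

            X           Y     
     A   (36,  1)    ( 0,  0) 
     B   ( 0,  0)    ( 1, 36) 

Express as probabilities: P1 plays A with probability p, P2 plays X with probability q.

p = 0.973, q = 0.027

Work:
Find probabilities that make opponent indifferent:
P2 chooses q to make P1 indifferent between A and B
P1 chooses p to make P2 indifferent between X and Y
Mixed NE: P1 plays (A: 0.973, B: 0.027), P2 plays (X: 0.027, Y: 0.973)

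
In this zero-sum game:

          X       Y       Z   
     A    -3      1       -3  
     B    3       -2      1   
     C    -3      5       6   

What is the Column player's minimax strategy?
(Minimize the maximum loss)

Column should play X, value = 3

Work:
Column player minimizes Row's maximum payoff:
Column X: max payoff to Row = 3
Column Y: max payoff to Row = 5
Column Z: max payoff to Row = 6
Minimum is 3, achieved by column X.
Minimax strategy: X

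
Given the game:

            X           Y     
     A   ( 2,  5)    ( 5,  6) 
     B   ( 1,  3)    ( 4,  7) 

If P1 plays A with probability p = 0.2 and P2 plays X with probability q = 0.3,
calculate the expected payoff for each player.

E[P1] = 3.3, E[P2] = 5.78

Work:
E[P1] = p·q·π₁(A,X) + p·(1-q)·π₁(A,Y) + (1-p)·q·π₁(B,X) + (1-p)·(1-q)·π₁(B,Y)
= 0.2·0.3·2 + 0.2·0.7·5 + 0.8·0.3·1 + 0.8·0.7·4
= 3.3

E[P2] = 5.78 (similar calculation)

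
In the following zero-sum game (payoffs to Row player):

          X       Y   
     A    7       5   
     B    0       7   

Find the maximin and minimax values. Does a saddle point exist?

Maximin = 5, Minimax = 7, Saddle: False

Work:
Row minimums: [5, 0] → maximin = 5
Column maximums: [7, 7] → minimax = 7
No saddle point (maximin ≠ minimax). Mixed strategy needed.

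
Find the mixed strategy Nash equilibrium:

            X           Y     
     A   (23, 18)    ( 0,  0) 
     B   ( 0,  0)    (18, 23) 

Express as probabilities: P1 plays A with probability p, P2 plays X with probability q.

p = 0.561, q = 0.439

Work:
Find probabilities that make opponent indifferent:
P2 chooses q to make P1 indifferent between A and B
P1 chooses p to make P2 indifferent between X and Y
Mixed NE: P1 plays (A: 0.561, B: 0.439), P2 plays (X: 0.439, Y: 0.561)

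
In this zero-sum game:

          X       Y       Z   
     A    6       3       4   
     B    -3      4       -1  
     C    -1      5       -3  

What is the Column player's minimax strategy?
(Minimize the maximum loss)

Column should play Z, value = 4

Work:
Column player minimizes Row's maximum payoff:
Column X: max payoff to Row = 6
Column Y: max payoff to Row = 5
Column Z: max payoff to Row = 4
Minimum is 4, achieved by column Z.
Minimax strategy: Z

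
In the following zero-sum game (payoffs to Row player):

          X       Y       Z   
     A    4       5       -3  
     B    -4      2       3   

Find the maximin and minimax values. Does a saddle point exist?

Maximin = -3, Minimax = 3, Saddle: False

Work:
Row minimums: [-3, -4] → maximin = -3
Column maximums: [4, 5, 3] → minimax = 3
No saddle point (maximin ≠ minimax). Mixed strategy needed.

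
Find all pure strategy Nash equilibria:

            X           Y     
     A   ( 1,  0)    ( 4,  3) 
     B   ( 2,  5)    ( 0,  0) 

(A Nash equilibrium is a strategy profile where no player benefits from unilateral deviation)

Nash equilibrium: (A, Y), (B, X)

Work:
Best responses:
  P1 vs X: payoffs [1, 2] → best response B (payoff 2)
  P1 vs Y: payoffs [4, 0] → best response A (payoff 4)
  P2 vs A: payoffs [0, 3] → best response Y (payoff 3)
  P2 vs B: payoffs [5, 0] → best response X (payoff 5)
Mutual best responses: (A,Y), (B,X) → Nash equilibria.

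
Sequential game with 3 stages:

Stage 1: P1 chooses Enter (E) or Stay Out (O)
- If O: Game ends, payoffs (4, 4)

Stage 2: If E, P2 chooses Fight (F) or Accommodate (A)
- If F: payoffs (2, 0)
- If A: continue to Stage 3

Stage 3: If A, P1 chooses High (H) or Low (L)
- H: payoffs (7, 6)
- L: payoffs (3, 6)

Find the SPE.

SPE: (E, A, H); Outcome (7, 6)

Work:
Stage 3: P1 chooses H (7 vs 3)
Stage 2: P2: F->0, A->6 (anticipating H). Choose A
Stage 1: P1: O->4, E->7 (anticipating A, H). Choose E
SPE path: E -> A -> H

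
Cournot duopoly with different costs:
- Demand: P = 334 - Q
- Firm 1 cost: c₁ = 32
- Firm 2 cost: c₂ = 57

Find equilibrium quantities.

q₁* = 109.0, q₂* = 84.0

Work:
Reaction: q₁ = (334 - 32 - q₂)/2
Reaction: q₂ = (334 - 57 - q₁)/2
Solve simultaneously:
q₁* = (334 - 2×32 + 57)/3 = 109.0
q₂* = (334 - 2×57 + 32)/3 = 84.0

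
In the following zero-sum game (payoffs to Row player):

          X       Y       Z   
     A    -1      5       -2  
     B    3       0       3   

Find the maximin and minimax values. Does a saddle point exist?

Maximin = 0, Minimax = 3, Saddle: False

Work:
Row minimums: [-2, 0] → maximin = 0
Column maximums: [3, 5, 3] → minimax = 3
No saddle point (maximin ≠ minimax). Mixed strategy needed.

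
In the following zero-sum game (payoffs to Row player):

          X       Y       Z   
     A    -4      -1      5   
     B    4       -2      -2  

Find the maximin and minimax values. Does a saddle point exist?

Maximin = -2, Minimax = -1, Saddle: False

Work:
Row minimums: [-4, -2] → maximin = -2
Column maximums: [4, -1, 5] → minimax = -1
No saddle point (maximin ≠ minimax). Mixed strategy needed.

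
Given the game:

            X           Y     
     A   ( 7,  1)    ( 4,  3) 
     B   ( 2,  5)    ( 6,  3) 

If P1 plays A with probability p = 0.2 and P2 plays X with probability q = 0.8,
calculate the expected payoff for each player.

E[P1] = 3.52, E[P2] = 3.96

Work:
E[P1] = p·q·π₁(A,X) + p·(1-q)·π₁(A,Y) + (1-p)·q·π₁(B,X) + (1-p)·(1-q)·π₁(B,Y)
= 0.2·0.8·7 + 0.2·0.2·4 + 0.8·0.8·2 + 0.8·0.2·6
= 3.52

E[P2] = 3.96 (similar calculation)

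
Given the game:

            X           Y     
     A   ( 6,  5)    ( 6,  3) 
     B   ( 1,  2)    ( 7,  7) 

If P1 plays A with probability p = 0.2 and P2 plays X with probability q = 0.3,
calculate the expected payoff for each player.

E[P1] = 5.36, E[P2] = 5.12

Work:
E[P1] = p·q·π₁(A,X) + p·(1-q)·π₁(A,Y) + (1-p)·q·π₁(B,X) + (1-p)·(1-q)·π₁(B,Y)
= 0.2·0.3·6 + 0.2·0.7·6 + 0.8·0.3·1 + 0.8·0.7·7
= 5.36

E[P2] = 5.12 (similar calculation)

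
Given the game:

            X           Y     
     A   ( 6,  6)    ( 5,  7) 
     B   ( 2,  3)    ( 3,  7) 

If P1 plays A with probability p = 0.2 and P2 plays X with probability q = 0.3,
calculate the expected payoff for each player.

E[P1] = 3.22, E[P2] = 5.98

Work:
E[P1] = p·q·π₁(A,X) + p·(1-q)·π₁(A,Y) + (1-p)·q·π₁(B,X) + (1-p)·(1-q)·π₁(B,Y)
= 0.2·0.3·6 + 0.2·0.7·5 + 0.8·0.3·2 + 0.8·0.7·3
= 3.22

E[P2] = 5.98 (similar calculation)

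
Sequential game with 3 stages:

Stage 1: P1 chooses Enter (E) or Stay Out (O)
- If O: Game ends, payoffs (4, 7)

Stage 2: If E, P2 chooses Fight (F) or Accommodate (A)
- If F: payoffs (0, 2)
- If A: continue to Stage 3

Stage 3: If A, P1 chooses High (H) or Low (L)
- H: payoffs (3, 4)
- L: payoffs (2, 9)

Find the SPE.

SPE: (O, A, H); Outcome (4, 7)

Work:
Stage 3: P1 chooses H (3 vs 2)
Stage 2: P2: F->2, A->4 (anticipating H). Choose A
Stage 1: P1: O->4, E->3 (anticipating A, H). Choose O
SPE path: O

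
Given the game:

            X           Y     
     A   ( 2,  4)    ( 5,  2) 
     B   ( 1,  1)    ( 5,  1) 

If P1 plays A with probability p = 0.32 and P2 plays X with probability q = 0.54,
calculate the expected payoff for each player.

E[P1] = 3.0128, E[P2] = 1.6656

Work:
E[P1] = p·q·π₁(A,X) + p·(1-q)·π₁(A,Y) + (1-p)·q·π₁(B,X) + (1-p)·(1-q)·π₁(B,Y)
= 0.32·0.54·2 + 0.32·0.46·5 + 0.68·0.54·1 + 0.68·0.46·5
= 3.0128

E[P2] = 1.6656 (similar calculation)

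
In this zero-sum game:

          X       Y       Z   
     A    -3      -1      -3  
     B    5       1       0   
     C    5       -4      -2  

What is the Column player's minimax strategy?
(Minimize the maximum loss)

Column should play Z, value = 0

Work:
Column player minimizes Row's maximum payoff:
Column X: max payoff to Row = 5
Column Y: max payoff to Row = 1
Column Z: max payoff to Row = 0
Minimum is 0, achieved by column Z.
Minimax strategy: Z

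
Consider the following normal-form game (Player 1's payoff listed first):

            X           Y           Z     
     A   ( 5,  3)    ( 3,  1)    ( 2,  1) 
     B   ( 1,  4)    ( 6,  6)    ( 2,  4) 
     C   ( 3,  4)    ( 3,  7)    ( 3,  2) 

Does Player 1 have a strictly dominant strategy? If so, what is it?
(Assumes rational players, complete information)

No strictly dominant strategy exists for Player 1

Work:
A strategy strictly dominates another if it gives a strictly higher payoff against every opponent action. Compare each pair of P1's strategies column-by-column:
  A vs B: [5 vs 1, 3 vs 6, 2 vs 2] → A does not strictly dominate B (column Y: 3 ≤ 6)
  A vs C: [5 vs 3, 3 vs 3, 2 vs 3] → A does not strictly dominate C (column Y: 3 ≤ 3)
  B vs A: [1 vs 5, 6 vs 3, 2 vs 2] → B does not strictly dominate A (column X: 1 ≤ 5)
  B vs C: [1 vs 3, 6 vs 3, 2 vs 3] → B does not strictly dominate C (column X: 1 ≤ 3)
  C vs A: [3 vs 5, 3 vs 3, 3 vs 2] → C does not strictly dominate A (column X: 3 ≤ 5)
  C vs B: [3 vs 1, 3 vs 6, 3 vs 2] → C does not strictly dominate B (column Y: 3 ≤ 6)
No single strategy strictly dominates all others → no strictly dominant strategy.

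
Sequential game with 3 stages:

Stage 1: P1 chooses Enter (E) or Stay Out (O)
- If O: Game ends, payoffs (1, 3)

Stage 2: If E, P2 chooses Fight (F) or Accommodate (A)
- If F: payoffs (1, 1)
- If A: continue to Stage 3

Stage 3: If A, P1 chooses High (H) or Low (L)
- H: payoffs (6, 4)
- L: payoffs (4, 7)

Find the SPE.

SPE: (E, A, H); Outcome (6, 4)

Work:
Stage 3: P1 chooses H (6 vs 4)
Stage 2: P2: F->1, A->4 (anticipating H). Choose A
Stage 1: P1: O->1, E->6 (anticipating A, H). Choose E
SPE path: E -> A -> H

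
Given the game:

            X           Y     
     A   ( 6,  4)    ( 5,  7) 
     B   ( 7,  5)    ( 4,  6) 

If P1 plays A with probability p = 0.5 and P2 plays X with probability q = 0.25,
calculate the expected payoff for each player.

E[P1] = 5.0, E[P2] = 6.0

Work:
E[P1] = p·q·π₁(A,X) + p·(1-q)·π₁(A,Y) + (1-p)·q·π₁(B,X) + (1-p)·(1-q)·π₁(B,Y)
= 0.5·0.25·6 + 0.5·0.75·5 + 0.5·0.25·7 + 0.5·0.75·4
= 5.0

E[P2] = 6.0 (similar calculation)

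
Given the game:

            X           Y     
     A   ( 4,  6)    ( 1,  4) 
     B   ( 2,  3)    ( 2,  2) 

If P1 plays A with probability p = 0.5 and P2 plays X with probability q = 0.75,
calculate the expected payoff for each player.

E[P1] = 2.625, E[P2] = 4.125

Work:
E[P1] = p·q·π₁(A,X) + p·(1-q)·π₁(A,Y) + (1-p)·q·π₁(B,X) + (1-p)·(1-q)·π₁(B,Y)
= 0.5·0.75·4 + 0.5·0.25·1 + 0.5·0.75·2 + 0.5·0.25·2
= 2.625

E[P2] = 4.125 (similar calculation)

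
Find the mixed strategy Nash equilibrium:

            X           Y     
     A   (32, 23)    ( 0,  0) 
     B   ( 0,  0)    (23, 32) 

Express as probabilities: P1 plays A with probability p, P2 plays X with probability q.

p = 0.5818, q = 0.4182

Work:
Find probabilities that make opponent indifferent:
P2 chooses q to make P1 indifferent between A and B
P1 chooses p to make P2 indifferent between X and Y
Mixed NE: P1 plays (A: 0.5818, B: 0.4182), P2 plays (X: 0.4182, Y: 0.5818)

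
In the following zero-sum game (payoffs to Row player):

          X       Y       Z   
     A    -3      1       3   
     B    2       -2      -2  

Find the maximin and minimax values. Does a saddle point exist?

Maximin = -2, Minimax = 1, Saddle: False

Work:
Row minimums: [-3, -2] → maximin = -2
Column maximums: [2, 1, 3] → minimax = 1
No saddle point (maximin ≠ minimax). Mixed strategy needed.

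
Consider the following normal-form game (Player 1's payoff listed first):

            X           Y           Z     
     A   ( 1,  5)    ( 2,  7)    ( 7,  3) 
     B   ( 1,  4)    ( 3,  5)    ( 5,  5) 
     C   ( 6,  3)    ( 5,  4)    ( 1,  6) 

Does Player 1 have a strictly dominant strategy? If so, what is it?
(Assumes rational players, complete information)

No strictly dominant strategy exists for Player 1

Work:
A strategy strictly dominates another if it gives a strictly higher payoff against every opponent action. Compare each pair of P1's strategies column-by-column:
  A vs B: [1 vs 1, 2 vs 3, 7 vs 5] → A does not strictly dominate B (column X: 1 ≤ 1)
  A vs C: [1 vs 6, 2 vs 5, 7 vs 1] → A does not strictly dominate C (column X: 1 ≤ 6)
  B vs A: [1 vs 1, 3 vs 2, 5 vs 7] → B does not strictly dominate A (column X: 1 ≤ 1)
  B vs C: [1 vs 6, 3 vs 5, 5 vs 1] → B does not strictly dominate C (column X: 1 ≤ 6)
  C vs A: [6 vs 1, 5 vs 2, 1 vs 7] → C does not strictly dominate A (column Z: 1 ≤ 7)
  C vs B: [6 vs 1, 5 vs 3, 1 vs 5] → C does not strictly dominate B (column Z: 1 ≤ 5)
No single strategy strictly dominates all others → no strictly dominant strategy.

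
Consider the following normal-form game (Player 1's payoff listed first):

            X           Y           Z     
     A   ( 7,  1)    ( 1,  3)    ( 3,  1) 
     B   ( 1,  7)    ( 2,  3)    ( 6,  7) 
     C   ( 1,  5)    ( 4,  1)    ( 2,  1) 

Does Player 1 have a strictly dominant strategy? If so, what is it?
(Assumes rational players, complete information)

No strictly dominant strategy exists for Player 1

Work:
A strategy strictly dominates another if it gives a strictly higher payoff against every opponent action. Compare each pair of P1's strategies column-by-column:
  A vs B: [7 vs 1, 1 vs 2, 3 vs 6] → A does not strictly dominate B (column Y: 1 ≤ 2)
  A vs C: [7 vs 1, 1 vs 4, 3 vs 2] → A does not strictly dominate C (column Y: 1 ≤ 4)
  B vs A: [1 vs 7, 2 vs 1, 6 vs 3] → B does not strictly dominate A (column X: 1 ≤ 7)
  B vs C: [1 vs 1, 2 vs 4, 6 vs 2] → B does not strictly dominate C (column X: 1 ≤ 1)
  C vs A: [1 vs 7, 4 vs 1, 2 vs 3] → C does not strictly dominate A (column X: 1 ≤ 7)
  C vs B: [1 vs 1, 4 vs 2, 2 vs 6] → C does not strictly dominate B (column X: 1 ≤ 1)
No single strategy strictly dominates all others → no strictly dominant strategy.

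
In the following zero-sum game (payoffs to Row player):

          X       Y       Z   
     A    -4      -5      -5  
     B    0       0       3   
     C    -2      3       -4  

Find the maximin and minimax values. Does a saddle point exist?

Maximin = 0, Minimax = 0, Saddle: True

Work:
Row minimums: [-5, 0, -4] → maximin = 0
Column maximums: [0, 3, 3] → minimax = 0
Saddle point exists! Game value = 0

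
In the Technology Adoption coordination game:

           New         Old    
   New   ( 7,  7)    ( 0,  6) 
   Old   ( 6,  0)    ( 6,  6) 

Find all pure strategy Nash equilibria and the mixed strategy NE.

Pure NE: (New, New) and (Old, Old); Mixed NE: p = 0.8571, q = 0.8571

Work:
Check pure NE:
(New, New): (7, 7) - no unilateral deviation beneficial
(Old, Old): (6, 6) - no unilateral deviation beneficial
Mixed NE: P1 plays New with p = 0.8571, P2 plays New with q = 0.8571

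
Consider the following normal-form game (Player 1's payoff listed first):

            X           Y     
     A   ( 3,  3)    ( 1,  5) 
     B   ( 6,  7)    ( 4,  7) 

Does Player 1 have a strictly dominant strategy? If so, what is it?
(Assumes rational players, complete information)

Yes, Player 1's strictly dominant strategy is B

Work:
A strategy strictly dominates another if it gives a strictly higher payoff against every opponent action. Compare each pair of P1's strategies column-by-column:
  A vs B: [3 vs 6, 1 vs 4] → A does not strictly dominate B (column X: 3 ≤ 6)
  B vs A: [6 vs 3, 4 vs 1] → B strictly dominates A
B strictly dominates every other strategy → strictly dominant.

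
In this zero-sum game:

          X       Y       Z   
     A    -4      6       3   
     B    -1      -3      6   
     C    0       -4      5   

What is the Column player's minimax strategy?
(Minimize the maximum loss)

Column should play X, value = 0

Work:
Column player minimizes Row's maximum payoff:
Column X: max payoff to Row = 0
Column Y: max payoff to Row = 6
Column Z: max payoff to Row = 6
Minimum is 0, achieved by column X.
Minimax strategy: X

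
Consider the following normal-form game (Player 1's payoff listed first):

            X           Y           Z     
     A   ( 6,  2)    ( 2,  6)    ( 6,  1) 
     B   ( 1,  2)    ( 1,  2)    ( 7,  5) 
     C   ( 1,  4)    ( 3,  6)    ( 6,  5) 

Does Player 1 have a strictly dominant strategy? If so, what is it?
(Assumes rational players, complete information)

No strictly dominant strategy exists for Player 1

Work:
A strategy strictly dominates another if it gives a strictly higher payoff against every opponent action. Compare each pair of P1's strategies column-by-column:
  A vs B: [6 vs 1, 2 vs 1, 6 vs 7] → A does not strictly dominate B (column Z: 6 ≤ 7)
  A vs C: [6 vs 1, 2 vs 3, 6 vs 6] → A does not strictly dominate C (column Y: 2 ≤ 3)
  B vs A: [1 vs 6, 1 vs 2, 7 vs 6] → B does not strictly dominate A (column X: 1 ≤ 6)
  B vs C: [1 vs 1, 1 vs 3, 7 vs 6] → B does not strictly dominate C (column X: 1 ≤ 1)
  C vs A: [1 vs 6, 3 vs 2, 6 vs 6] → C does not strictly dominate A (column X: 1 ≤ 6)
  C vs B: [1 vs 1, 3 vs 1, 6 vs 7] → C does not strictly dominate B (column X: 1 ≤ 1)
No single strategy strictly dominates all others → no strictly dominant strategy.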